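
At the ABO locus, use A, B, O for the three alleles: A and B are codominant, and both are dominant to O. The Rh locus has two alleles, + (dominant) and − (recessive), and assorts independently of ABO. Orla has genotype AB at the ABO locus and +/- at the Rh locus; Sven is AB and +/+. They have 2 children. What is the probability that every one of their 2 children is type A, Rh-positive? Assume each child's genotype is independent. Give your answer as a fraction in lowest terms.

ABO cross AB × AB → 1/4 A, 1/4 B, 1/2 AB.
Rh cross +/- × +/+ → 1 Rh+; so P(type A, Rh-positive) = 1/4 × 1 = 1/4 per child.
All 2 independent: (1/4)^2 = 1/16.

1/16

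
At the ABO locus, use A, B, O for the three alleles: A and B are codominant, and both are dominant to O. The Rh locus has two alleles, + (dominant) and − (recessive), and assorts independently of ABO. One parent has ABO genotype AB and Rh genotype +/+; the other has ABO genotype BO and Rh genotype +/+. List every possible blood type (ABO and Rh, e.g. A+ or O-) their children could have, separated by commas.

A+, B+, AB+

Gametes from AB × BO give offspring ABO genotypes AB, AO, BB, BO, i.e. phenotypes A, B, AB.
Rh cross +/+ × +/+ → phenotypes Rh+.
Combining independently: A+, B+, AB+.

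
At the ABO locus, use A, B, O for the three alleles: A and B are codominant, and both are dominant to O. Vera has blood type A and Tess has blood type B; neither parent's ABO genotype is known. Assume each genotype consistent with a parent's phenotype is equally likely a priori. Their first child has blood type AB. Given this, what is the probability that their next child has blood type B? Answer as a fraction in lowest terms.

Possible genotypes: Vera ∈ {AA, AO}; Tess ∈ {BB, BO}.
Weight each parental genotype pair by prior × P(type-AB child):
  AA × BB: posterior weight 4/9; P(next child type B) = 0.
  AA × BO: posterior weight 2/9; P(next child type B) = 0.
  AO × BB: posterior weight 2/9; P(next child type B) = 1/2.
  AO × BO: posterior weight 1/9; P(next child type B) = 1/4.
Weighted sum = 5/36.

5/36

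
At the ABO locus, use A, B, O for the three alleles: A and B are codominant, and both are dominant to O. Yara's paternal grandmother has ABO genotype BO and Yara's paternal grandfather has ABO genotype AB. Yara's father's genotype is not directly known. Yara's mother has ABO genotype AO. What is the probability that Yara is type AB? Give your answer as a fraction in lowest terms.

Yara's father's ABO genotype from BO × AB: 1/4 AB, 1/4 AO, 1/4 BB, 1/4 BO.
Crossing each possibility with the mother AO and summing P(type AB): 1/4·1/4 + 1/4·0 + 1/4·1/2 + 1/4·1/4 = 1/4.

1/4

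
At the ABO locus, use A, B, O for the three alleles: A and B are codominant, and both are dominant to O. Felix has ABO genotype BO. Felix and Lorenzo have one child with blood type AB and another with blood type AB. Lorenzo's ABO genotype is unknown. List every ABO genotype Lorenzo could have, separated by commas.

For each candidate genotype of Lorenzo, check whether crossing it with BO can produce every observed child phenotype.
  AA → possible child types {A, AB} ✓
  AB → possible child types {A, B, AB} ✓
  AO → possible child types {O, A, B, AB} ✓
  BB → possible child types {B} ✗
  BO → possible child types {O, B} ✗
  OO → possible child types {O, B} ✗

AA, AB, AO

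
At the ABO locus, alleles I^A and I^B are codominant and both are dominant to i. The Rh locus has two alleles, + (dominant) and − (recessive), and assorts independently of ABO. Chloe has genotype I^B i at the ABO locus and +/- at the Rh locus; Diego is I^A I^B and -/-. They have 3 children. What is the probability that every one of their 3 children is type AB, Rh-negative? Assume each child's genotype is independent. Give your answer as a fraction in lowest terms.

ABO cross I^B i × I^A I^B → 1/4 A, 1/2 B, 1/4 AB.
Rh cross +/- × -/- → 1/2 Rh+, 1/2 Rh-; so P(type AB, Rh-negative) = 1/4 × 1/2 = 1/8 per child.
All 3 independent: (1/8)^3 = 1/512.

1/512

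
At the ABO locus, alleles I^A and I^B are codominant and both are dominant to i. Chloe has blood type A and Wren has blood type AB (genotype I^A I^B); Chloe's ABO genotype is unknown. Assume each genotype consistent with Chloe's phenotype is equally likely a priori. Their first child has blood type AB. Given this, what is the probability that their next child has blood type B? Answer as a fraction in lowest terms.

Possible genotypes: Chloe ∈ {I^A I^A, I^A i}; Wren ∈ {I^A I^B}.
Weight each parental genotype pair by prior × P(type-AB child):
  I^A I^A × I^A I^B: posterior weight 2/3; P(next child type B) = 0.
  I^A i × I^A I^B: posterior weight 1/3; P(next child type B) = 1/4.
Weighted sum = 1/12.

1/12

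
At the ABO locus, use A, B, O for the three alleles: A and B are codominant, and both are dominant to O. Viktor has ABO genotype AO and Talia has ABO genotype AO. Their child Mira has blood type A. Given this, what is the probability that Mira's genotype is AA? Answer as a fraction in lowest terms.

1/3

Cross AO × AO → 1/4 AA, 1/2 AO, 1/4 OO.
Type-A genotypes among offspring: AA (1/4), AO (1/2); total 3/4.
P(AA | type A) = (1/4) / (3/4) = 1/3.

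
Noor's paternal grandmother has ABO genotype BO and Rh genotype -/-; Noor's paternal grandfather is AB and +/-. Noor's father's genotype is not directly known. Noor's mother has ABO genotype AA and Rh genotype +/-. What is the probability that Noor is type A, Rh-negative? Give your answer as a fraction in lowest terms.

3/16

Noor's father's ABO genotype from BO × AB: 1/4 AB, 1/4 AO, 1/4 BB, 1/4 BO.
Crossing each possibility with the mother AA and summing P(type A): 1/4·1/2 + 1/4·1 + 1/4·0 + 1/4·1/2 = 1/2.
Similarly for Rh via the father's Rh distribution: P(Rh-) = 3/8.
Independent loci: 1/2 × 3/8 = 3/16.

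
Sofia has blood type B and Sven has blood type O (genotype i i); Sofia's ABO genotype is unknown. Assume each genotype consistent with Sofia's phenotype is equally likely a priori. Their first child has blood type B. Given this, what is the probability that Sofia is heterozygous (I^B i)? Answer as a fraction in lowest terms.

1/3

Possible genotypes: Sofia ∈ {I^B I^B, I^B i}; Sven ∈ {i i}.
Weight each parental genotype pair by prior × P(type-B child):
  I^B I^B × i i: posterior weight 2/3.
  I^B i × i i: posterior weight 1/3.
Sum the posterior weight over pairs where Sofia is I^B i: 1/3.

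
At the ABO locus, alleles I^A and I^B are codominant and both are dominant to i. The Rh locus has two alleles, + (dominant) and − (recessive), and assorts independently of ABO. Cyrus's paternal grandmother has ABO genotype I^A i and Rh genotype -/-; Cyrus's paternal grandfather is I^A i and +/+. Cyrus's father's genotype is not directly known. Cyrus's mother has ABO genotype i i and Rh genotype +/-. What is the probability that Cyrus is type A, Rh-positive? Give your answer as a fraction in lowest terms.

3/8

Cyrus's father's ABO genotype from I^A i × I^A i: 1/4 I^A I^A, 1/2 I^A i, 1/4 i i.
Crossing each possibility with the mother i i and summing P(type A): 1/4·1 + 1/2·1/2 + 1/4·0 = 1/2.
Similarly for Rh via the father's Rh distribution: P(Rh+) = 3/4.
Independent loci: 1/2 × 3/4 = 3/8.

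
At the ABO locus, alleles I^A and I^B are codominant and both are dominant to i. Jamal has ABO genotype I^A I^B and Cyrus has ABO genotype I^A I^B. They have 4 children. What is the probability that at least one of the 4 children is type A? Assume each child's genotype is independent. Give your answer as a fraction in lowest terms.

ABO cross I^A I^B × I^A I^B → 1/4 A, 1/4 B, 1/2 AB.
So P(type A) = 1/4 per child.
P(none) = (3/4)^4 = 81/256; P(at least one) = 1 − 81/256 = 175/256.

175/256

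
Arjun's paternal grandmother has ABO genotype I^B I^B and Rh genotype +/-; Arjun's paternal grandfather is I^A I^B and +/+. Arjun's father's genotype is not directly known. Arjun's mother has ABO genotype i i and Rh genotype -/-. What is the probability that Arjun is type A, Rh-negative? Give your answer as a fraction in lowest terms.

Arjun's father's ABO genotype from I^B I^B × I^A I^B: 1/2 I^A I^B, 1/2 I^B I^B.
Crossing each possibility with the mother i i and summing P(type A): 1/2·1/2 + 1/2·0 = 1/4.
Similarly for Rh via the father's Rh distribution: P(Rh-) = 1/4.
Independent loci: 1/4 × 1/4 = 1/16.

1/16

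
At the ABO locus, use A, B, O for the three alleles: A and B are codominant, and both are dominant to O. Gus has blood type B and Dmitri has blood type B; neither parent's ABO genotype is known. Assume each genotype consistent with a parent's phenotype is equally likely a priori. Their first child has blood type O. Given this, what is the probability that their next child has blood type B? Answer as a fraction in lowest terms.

3/4

Possible genotypes: Gus ∈ {BB, BO}; Dmitri ∈ {BB, BO}.
Weight each parental genotype pair by prior × P(type-O child):
  BO × BO: posterior weight 1; P(next child type B) = 3/4.
Weighted sum = 3/4.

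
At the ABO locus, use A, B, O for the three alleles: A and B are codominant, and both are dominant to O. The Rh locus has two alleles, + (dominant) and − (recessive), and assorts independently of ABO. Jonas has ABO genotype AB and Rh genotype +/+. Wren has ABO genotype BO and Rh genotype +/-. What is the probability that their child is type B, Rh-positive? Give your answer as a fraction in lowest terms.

1/2

ABO cross AB × BO → offspring phenotypes: 1/4 A, 1/2 B, 1/4 AB.
Rh cross +/+ × +/- → 1 Rh+.
Independent loci: P(type B, Rh-positive) = 1/2 × 1 = 1/2.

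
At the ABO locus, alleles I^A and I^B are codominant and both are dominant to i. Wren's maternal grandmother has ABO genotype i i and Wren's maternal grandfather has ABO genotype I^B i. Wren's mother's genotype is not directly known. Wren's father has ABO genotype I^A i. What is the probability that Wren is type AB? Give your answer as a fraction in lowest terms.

1/8

Wren's mother's ABO genotype from i i × I^B i: 1/2 I^B i, 1/2 i i.
Crossing each possibility with the father I^A i and summing P(type AB): 1/2·1/4 + 1/2·0 = 1/8.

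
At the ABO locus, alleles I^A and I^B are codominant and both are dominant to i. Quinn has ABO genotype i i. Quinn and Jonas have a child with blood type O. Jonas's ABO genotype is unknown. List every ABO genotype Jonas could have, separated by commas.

I^A i, I^B i, i i

For each candidate genotype of Jonas, check whether crossing it with i i can produce every observed child phenotype.
  I^A I^A → possible child types {A} ✗
  I^A I^B → possible child types {A, B} ✗
  I^A i → possible child types {O, A} ✓
  I^B I^B → possible child types {B} ✗
  I^B i → possible child types {O, B} ✓
  i i → possible child types {O} ✓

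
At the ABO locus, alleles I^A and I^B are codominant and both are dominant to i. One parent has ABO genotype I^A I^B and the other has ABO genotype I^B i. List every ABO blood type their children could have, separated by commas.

A, B, AB

Gametes from I^A I^B × I^B i give offspring ABO genotypes I^A I^B, I^A i, I^B I^B, I^B i, i.e. phenotypes A, B, AB.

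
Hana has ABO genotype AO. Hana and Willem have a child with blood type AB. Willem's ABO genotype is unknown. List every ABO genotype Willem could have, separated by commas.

AB, BB, BO

For each candidate genotype of Willem, check whether crossing it with AO can produce every observed child phenotype.
  AA → possible child types {A} ✗
  AB → possible child types {A, B, AB} ✓
  AO → possible child types {O, A} ✗
  BB → possible child types {B, AB} ✓
  BO → possible child types {O, A, B, AB} ✓
  OO → possible child types {O, A} ✗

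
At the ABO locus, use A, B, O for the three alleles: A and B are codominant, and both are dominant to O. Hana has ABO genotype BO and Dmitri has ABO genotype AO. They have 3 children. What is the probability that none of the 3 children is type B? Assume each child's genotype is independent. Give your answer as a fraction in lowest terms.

27/64

ABO cross BO × AO → 1/4 O, 1/4 A, 1/4 B, 1/4 AB.
So P(type B) = 1/4 per child.
P(not type B) = 3/4 for one child; (3/4)^3 = 27/64.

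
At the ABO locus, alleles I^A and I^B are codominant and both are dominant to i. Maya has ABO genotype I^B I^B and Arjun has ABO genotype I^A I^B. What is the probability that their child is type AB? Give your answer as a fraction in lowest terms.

1/2

ABO cross I^B I^B × I^A I^B → offspring phenotypes: 1/2 B, 1/2 AB.
So P(type AB) = 1/2.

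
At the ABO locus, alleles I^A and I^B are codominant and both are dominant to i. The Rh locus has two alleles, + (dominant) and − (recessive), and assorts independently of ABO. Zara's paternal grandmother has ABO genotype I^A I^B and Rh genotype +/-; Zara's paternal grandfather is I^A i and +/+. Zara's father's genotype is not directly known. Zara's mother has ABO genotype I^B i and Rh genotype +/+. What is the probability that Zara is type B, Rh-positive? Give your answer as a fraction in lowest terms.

Zara's father's ABO genotype from I^A I^B × I^A i: 1/4 I^A I^A, 1/4 I^A I^B, 1/4 I^A i, 1/4 I^B i.
Crossing each possibility with the mother I^B i and summing P(type B): 1/4·0 + 1/4·1/2 + 1/4·1/4 + 1/4·3/4 = 3/8.
Similarly for Rh via the father's Rh distribution: P(Rh+) = 1.
Independent loci: 3/8 × 1 = 3/8.

3/8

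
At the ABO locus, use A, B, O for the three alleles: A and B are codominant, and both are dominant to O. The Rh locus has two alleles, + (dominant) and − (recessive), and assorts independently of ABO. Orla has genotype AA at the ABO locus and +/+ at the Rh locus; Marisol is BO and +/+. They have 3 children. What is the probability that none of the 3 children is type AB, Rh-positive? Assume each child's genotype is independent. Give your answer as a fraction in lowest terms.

ABO cross AA × BO → 1/2 A, 1/2 AB.
Rh cross +/+ × +/+ → 1 Rh+; so P(type AB, Rh-positive) = 1/2 × 1 = 1/2 per child.
P(not type AB, Rh-positive) = 1/2 for one child; (1/2)^3 = 1/8.

1/8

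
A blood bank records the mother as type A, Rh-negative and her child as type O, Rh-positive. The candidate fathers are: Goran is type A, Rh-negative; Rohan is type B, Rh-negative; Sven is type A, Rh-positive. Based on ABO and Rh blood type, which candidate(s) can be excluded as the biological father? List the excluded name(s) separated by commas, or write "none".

A candidate is excluded only if no genotype consistent with his phenotype could produce a type O, Rh-positive child with a type A, Rh-negative mother.
Goran (type A, Rh-): no genotype consistent with that phenotype can produce a type-O Rh+ child with a type-A mother.
Rohan (type B, Rh-): no genotype consistent with that phenotype can produce a type-O Rh+ child with a type-A mother.

Goran, Rohan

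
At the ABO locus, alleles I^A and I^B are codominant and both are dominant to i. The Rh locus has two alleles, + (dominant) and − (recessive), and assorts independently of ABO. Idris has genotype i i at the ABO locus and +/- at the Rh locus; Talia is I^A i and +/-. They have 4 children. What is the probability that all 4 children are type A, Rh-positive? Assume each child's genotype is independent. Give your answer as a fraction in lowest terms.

81/4096

ABO cross i i × I^A i → 1/2 O, 1/2 A.
Rh cross +/- × +/- → 3/4 Rh+, 1/4 Rh-; so P(type A, Rh-positive) = 1/2 × 3/4 = 3/8 per child.
All 4 independent: (3/8)^4 = 81/4096.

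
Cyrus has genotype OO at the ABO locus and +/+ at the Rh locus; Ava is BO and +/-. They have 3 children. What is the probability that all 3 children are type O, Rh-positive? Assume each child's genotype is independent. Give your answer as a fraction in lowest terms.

ABO cross OO × BO → 1/2 O, 1/2 B.
Rh cross +/+ × +/- → 1 Rh+; so P(type O, Rh-positive) = 1/2 × 1 = 1/2 per child.
All 3 independent: (1/2)^3 = 1/8.

1/8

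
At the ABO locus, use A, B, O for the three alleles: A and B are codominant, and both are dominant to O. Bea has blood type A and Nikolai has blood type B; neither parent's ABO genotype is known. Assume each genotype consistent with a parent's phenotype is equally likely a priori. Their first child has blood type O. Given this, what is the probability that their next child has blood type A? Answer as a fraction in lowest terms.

1/4

Possible genotypes: Bea ∈ {AA, AO}; Nikolai ∈ {BB, BO}.
Weight each parental genotype pair by prior × P(type-O child):
  AO × BO: posterior weight 1; P(next child type A) = 1/4.
Weighted sum = 1/4.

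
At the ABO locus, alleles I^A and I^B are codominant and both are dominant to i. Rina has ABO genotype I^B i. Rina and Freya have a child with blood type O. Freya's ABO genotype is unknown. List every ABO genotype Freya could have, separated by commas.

For each candidate genotype of Freya, check whether crossing it with I^B i can produce every observed child phenotype.
  I^A I^A → possible child types {A, AB} ✗
  I^A I^B → possible child types {A, B, AB} ✗
  I^A i → possible child types {O, A, B, AB} ✓
  I^B I^B → possible child types {B} ✗
  I^B i → possible child types {O, B} ✓
  i i → possible child types {O, B} ✓

I^A i, I^B i, i i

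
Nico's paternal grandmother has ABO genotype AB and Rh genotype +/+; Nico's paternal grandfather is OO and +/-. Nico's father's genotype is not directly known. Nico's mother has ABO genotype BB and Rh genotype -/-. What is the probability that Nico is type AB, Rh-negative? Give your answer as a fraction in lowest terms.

1/16

Nico's father's ABO genotype from AB × OO: 1/2 AO, 1/2 BO.
Crossing each possibility with the mother BB and summing P(type AB): 1/2·1/2 + 1/2·0 = 1/4.
Similarly for Rh via the father's Rh distribution: P(Rh-) = 1/4.
Independent loci: 1/4 × 1/4 = 1/16.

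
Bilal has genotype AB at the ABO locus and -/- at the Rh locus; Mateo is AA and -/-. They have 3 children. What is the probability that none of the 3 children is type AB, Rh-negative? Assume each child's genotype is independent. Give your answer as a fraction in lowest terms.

ABO cross AB × AA → 1/2 A, 1/2 AB.
Rh cross -/- × -/- → 1 Rh-; so P(type AB, Rh-negative) = 1/2 × 1 = 1/2 per child.
P(not type AB, Rh-negative) = 1/2 for one child; (1/2)^3 = 1/8.

1/8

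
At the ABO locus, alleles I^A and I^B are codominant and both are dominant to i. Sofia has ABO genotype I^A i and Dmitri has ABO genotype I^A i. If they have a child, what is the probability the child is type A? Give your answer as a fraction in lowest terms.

3/4

ABO cross I^A i × I^A i → offspring phenotypes: 1/4 O, 3/4 A.
So P(type A) = 3/4.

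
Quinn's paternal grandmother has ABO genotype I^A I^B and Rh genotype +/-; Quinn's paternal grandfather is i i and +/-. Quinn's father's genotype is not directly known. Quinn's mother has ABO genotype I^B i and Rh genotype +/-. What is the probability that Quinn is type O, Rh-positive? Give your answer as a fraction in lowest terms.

Quinn's father's ABO genotype from I^A I^B × i i: 1/2 I^A i, 1/2 I^B i.
Crossing each possibility with the mother I^B i and summing P(type O): 1/2·1/4 + 1/2·1/4 = 1/4.
Similarly for Rh via the father's Rh distribution: P(Rh+) = 3/4.
Independent loci: 1/4 × 3/4 = 3/16.

3/16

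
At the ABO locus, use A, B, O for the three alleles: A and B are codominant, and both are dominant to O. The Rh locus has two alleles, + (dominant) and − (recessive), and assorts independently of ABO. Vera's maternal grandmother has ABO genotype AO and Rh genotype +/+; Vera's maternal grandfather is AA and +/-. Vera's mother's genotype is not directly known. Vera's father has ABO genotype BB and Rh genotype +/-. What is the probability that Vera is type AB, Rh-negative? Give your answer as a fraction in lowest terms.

Vera's mother's ABO genotype from AO × AA: 1/2 AA, 1/2 AO.
Crossing each possibility with the father BB and summing P(type AB): 1/2·1 + 1/2·1/2 = 3/4.
Similarly for Rh via the mother's Rh distribution: P(Rh-) = 1/8.
Independent loci: 3/4 × 1/8 = 3/32.

3/32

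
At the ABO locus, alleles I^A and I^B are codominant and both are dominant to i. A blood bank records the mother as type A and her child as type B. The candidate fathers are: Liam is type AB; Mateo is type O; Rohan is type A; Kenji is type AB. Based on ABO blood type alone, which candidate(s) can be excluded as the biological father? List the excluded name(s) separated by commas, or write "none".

A candidate is excluded only if no genotype consistent with his phenotype could produce a type B child with a type A mother.
Mateo (type O): no genotype consistent with that phenotype can produce a type-B child with a type-A mother.
Rohan (type A): no genotype consistent with that phenotype can produce a type-B child with a type-A mother.

Mateo, Rohan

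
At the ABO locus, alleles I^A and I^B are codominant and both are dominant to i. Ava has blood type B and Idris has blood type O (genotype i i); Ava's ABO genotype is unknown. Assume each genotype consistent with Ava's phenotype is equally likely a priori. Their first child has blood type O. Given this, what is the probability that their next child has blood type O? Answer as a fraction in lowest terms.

Possible genotypes: Ava ∈ {I^B I^B, I^B i}; Idris ∈ {i i}.
Weight each parental genotype pair by prior × P(type-O child):
  I^B i × i i: posterior weight 1; P(next child type O) = 1/2.
Weighted sum = 1/2.

1/2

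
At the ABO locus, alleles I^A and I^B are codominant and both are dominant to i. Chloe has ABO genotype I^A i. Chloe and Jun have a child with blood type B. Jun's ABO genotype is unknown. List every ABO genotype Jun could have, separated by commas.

For each candidate genotype of Jun, check whether crossing it with I^A i can produce every observed child phenotype.
  I^A I^A → possible child types {A} ✗
  I^A I^B → possible child types {A, B, AB} ✓
  I^A i → possible child types {O, A} ✗
  I^B I^B → possible child types {B, AB} ✓
  I^B i → possible child types {O, A, B, AB} ✓
  i i → possible child types {O, A} ✗

I^A I^B, I^B I^B, I^B i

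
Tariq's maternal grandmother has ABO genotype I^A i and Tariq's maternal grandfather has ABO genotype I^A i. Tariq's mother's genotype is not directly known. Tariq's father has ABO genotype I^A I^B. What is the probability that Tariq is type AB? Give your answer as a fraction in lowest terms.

1/4

Tariq's mother's ABO genotype from I^A i × I^A i: 1/4 I^A I^A, 1/2 I^A i, 1/4 i i.
Crossing each possibility with the father I^A I^B and summing P(type AB): 1/4·1/2 + 1/2·1/4 + 1/4·0 = 1/4.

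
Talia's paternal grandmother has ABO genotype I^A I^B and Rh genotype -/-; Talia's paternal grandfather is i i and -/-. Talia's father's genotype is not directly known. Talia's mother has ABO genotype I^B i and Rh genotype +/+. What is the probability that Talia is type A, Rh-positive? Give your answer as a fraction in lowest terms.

1/8

Talia's father's ABO genotype from I^A I^B × i i: 1/2 I^A i, 1/2 I^B i.
Crossing each possibility with the mother I^B i and summing P(type A): 1/2·1/4 + 1/2·0 = 1/8.
Similarly for Rh via the father's Rh distribution: P(Rh+) = 1.
Independent loci: 1/8 × 1 = 1/8.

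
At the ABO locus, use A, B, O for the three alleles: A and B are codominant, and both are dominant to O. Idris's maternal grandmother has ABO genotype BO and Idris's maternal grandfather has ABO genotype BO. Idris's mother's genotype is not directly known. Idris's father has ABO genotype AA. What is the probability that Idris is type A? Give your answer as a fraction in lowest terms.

Idris's mother's ABO genotype from BO × BO: 1/4 BB, 1/2 BO, 1/4 OO.
Crossing each possibility with the father AA and summing P(type A): 1/4·0 + 1/2·1/2 + 1/4·1 = 1/2.

1/2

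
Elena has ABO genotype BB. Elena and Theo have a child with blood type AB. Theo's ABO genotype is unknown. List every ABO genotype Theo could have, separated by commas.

For each candidate genotype of Theo, check whether crossing it with BB can produce every observed child phenotype.
  AA → possible child types {AB} ✓
  AB → possible child types {B, AB} ✓
  AO → possible child types {B, AB} ✓
  BB → possible child types {B} ✗
  BO → possible child types {B} ✗
  OO → possible child types {B} ✗

AA, AB, AO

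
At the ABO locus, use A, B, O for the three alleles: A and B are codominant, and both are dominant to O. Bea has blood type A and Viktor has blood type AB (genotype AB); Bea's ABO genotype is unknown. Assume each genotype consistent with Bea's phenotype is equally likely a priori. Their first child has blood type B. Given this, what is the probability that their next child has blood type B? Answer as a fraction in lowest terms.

Possible genotypes: Bea ∈ {AA, AO}; Viktor ∈ {AB}.
Weight each parental genotype pair by prior × P(type-B child):
  AO × AB: posterior weight 1; P(next child type B) = 1/4.
Weighted sum = 1/4.

1/4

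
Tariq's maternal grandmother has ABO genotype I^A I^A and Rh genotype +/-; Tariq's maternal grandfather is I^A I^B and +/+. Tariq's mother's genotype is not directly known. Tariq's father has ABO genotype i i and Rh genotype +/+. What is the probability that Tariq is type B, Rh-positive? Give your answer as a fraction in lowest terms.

Tariq's mother's ABO genotype from I^A I^A × I^A I^B: 1/2 I^A I^A, 1/2 I^A I^B.
Crossing each possibility with the father i i and summing P(type B): 1/2·0 + 1/2·1/2 = 1/4.
Similarly for Rh via the mother's Rh distribution: P(Rh+) = 1.
Independent loci: 1/4 × 1 = 1/4.

1/4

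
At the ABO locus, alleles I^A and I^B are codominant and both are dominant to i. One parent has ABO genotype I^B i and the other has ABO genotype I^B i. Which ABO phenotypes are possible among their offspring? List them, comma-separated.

O, B

Gametes from I^B i × I^B i give offspring ABO genotypes I^B I^B, I^B i, i i, i.e. phenotypes O, B.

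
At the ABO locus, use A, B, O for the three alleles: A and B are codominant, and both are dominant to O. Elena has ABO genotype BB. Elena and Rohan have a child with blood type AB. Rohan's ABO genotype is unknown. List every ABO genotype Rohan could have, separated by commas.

For each candidate genotype of Rohan, check whether crossing it with BB can produce every observed child phenotype.
  AA → possible child types {AB} ✓
  AB → possible child types {B, AB} ✓
  AO → possible child types {B, AB} ✓
  BB → possible child types {B} ✗
  BO → possible child types {B} ✗
  OO → possible child types {B} ✗

AA, AB, AO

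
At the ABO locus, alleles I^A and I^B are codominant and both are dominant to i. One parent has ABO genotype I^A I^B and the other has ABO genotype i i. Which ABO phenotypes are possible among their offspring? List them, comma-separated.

A, B

Gametes from I^A I^B × i i give offspring ABO genotypes I^A i, I^B i, i.e. phenotypes A, B.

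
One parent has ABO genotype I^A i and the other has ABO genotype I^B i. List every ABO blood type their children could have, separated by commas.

O, A, B, AB

Gametes from I^A i × I^B i give offspring ABO genotypes I^A I^B, I^A i, I^B i, i i, i.e. phenotypes O, A, B, AB.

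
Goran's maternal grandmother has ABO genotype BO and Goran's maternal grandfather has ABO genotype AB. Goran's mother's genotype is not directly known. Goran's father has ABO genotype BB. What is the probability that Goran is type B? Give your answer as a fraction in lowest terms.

3/4

Goran's mother's ABO genotype from BO × AB: 1/4 AB, 1/4 AO, 1/4 BB, 1/4 BO.
Crossing each possibility with the father BB and summing P(type B): 1/4·1/2 + 1/4·1/2 + 1/4·1 + 1/4·1 = 3/4.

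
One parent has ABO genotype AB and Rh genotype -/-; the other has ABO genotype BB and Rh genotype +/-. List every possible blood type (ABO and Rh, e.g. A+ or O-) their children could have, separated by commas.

Gametes from AB × BB give offspring ABO genotypes AB, BB, i.e. phenotypes B, AB.
Rh cross -/- × +/- → phenotypes Rh+, Rh-.
Combining independently: B+, B-, AB+, AB-.

B+, B-, AB+, AB-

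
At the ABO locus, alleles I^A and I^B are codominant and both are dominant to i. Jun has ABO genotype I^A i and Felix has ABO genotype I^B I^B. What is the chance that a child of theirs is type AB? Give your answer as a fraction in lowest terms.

1/2

ABO cross I^A i × I^B I^B → offspring phenotypes: 1/2 B, 1/2 AB.
So P(type AB) = 1/2.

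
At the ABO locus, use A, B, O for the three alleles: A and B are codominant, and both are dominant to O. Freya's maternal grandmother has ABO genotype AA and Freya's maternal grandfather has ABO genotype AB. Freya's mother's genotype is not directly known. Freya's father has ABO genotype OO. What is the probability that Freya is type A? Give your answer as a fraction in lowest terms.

Freya's mother's ABO genotype from AA × AB: 1/2 AA, 1/2 AB.
Crossing each possibility with the father OO and summing P(type A): 1/2·1 + 1/2·1/2 = 3/4.

3/4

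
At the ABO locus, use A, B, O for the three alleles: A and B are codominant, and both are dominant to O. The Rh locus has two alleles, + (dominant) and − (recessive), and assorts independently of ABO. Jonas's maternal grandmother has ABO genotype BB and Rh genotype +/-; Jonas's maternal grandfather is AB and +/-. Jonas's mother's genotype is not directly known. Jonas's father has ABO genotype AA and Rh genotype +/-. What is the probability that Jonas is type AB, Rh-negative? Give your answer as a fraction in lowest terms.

Jonas's mother's ABO genotype from BB × AB: 1/2 AB, 1/2 BB.
Crossing each possibility with the father AA and summing P(type AB): 1/2·1/2 + 1/2·1 = 3/4.
Similarly for Rh via the mother's Rh distribution: P(Rh-) = 1/4.
Independent loci: 3/4 × 1/4 = 3/16.

3/16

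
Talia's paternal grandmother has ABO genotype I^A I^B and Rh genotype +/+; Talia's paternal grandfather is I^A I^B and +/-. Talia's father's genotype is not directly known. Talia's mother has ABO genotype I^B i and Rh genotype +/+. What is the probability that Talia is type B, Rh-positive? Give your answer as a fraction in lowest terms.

1/2

Talia's father's ABO genotype from I^A I^B × I^A I^B: 1/4 I^A I^A, 1/2 I^A I^B, 1/4 I^B I^B.
Crossing each possibility with the mother I^B i and summing P(type B): 1/4·0 + 1/2·1/2 + 1/4·1 = 1/2.
Similarly for Rh via the father's Rh distribution: P(Rh+) = 1.
Independent loci: 1/2 × 1 = 1/2.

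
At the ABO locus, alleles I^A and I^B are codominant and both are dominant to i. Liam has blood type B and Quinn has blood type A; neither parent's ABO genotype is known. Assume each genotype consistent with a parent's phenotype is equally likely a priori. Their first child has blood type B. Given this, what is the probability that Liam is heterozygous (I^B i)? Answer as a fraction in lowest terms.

Possible genotypes: Liam ∈ {I^B I^B, I^B i}; Quinn ∈ {I^A I^A, I^A i}.
Weight each parental genotype pair by prior × P(type-B child):
  I^B I^B × I^A i: posterior weight 2/3.
  I^B i × I^A i: posterior weight 1/3.
Sum the posterior weight over pairs where Liam is I^B i: 1/3.

1/3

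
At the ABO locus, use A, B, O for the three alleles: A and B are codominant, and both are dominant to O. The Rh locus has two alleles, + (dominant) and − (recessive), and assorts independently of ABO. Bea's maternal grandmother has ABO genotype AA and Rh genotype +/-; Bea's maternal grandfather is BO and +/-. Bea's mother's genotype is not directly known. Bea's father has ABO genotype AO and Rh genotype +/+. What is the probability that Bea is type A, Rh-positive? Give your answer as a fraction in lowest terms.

Bea's mother's ABO genotype from AA × BO: 1/2 AB, 1/2 AO.
Crossing each possibility with the father AO and summing P(type A): 1/2·1/2 + 1/2·3/4 = 5/8.
Similarly for Rh via the mother's Rh distribution: P(Rh+) = 1.
Independent loci: 5/8 × 1 = 5/8.

5/8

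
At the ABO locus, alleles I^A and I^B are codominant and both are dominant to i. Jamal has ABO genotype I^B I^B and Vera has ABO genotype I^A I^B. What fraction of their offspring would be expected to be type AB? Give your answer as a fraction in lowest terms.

1/2

ABO cross I^B I^B × I^A I^B → offspring phenotypes: 1/2 B, 1/2 AB.
So P(type AB) = 1/2.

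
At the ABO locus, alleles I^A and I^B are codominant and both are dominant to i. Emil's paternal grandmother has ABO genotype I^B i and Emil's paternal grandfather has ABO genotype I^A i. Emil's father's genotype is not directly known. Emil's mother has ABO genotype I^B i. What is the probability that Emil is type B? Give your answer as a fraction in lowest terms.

1/2

Emil's father's ABO genotype from I^B i × I^A i: 1/4 I^A I^B, 1/4 I^A i, 1/4 I^B i, 1/4 i i.
Crossing each possibility with the mother I^B i and summing P(type B): 1/4·1/2 + 1/4·1/4 + 1/4·3/4 + 1/4·1/2 = 1/2.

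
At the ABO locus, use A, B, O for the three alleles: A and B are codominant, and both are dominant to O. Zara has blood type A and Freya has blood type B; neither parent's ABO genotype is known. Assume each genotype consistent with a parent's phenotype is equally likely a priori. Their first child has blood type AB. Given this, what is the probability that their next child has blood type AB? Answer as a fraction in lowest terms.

25/36

Possible genotypes: Zara ∈ {AA, AO}; Freya ∈ {BB, BO}.
Weight each parental genotype pair by prior × P(type-AB child):
  AA × BB: posterior weight 4/9; P(next child type AB) = 1.
  AA × BO: posterior weight 2/9; P(next child type AB) = 1/2.
  AO × BB: posterior weight 2/9; P(next child type AB) = 1/2.
  AO × BO: posterior weight 1/9; P(next child type AB) = 1/4.
Weighted sum = 25/36.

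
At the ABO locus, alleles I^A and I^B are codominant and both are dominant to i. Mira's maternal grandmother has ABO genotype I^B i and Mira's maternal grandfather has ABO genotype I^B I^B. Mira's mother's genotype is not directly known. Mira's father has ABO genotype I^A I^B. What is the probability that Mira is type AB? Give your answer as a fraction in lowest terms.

Mira's mother's ABO genotype from I^B i × I^B I^B: 1/2 I^B I^B, 1/2 I^B i.
Crossing each possibility with the father I^A I^B and summing P(type AB): 1/2·1/2 + 1/2·1/4 = 3/8.

3/8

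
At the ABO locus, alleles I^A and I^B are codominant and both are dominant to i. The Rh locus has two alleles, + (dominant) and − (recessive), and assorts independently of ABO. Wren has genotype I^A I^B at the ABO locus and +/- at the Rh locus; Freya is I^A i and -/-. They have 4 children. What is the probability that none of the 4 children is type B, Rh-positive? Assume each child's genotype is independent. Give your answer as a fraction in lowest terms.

2401/4096

ABO cross I^A I^B × I^A i → 1/2 A, 1/4 B, 1/4 AB.
Rh cross +/- × -/- → 1/2 Rh+, 1/2 Rh-; so P(type B, Rh-positive) = 1/4 × 1/2 = 1/8 per child.
P(not type B, Rh-positive) = 7/8 for one child; (7/8)^4 = 2401/4096.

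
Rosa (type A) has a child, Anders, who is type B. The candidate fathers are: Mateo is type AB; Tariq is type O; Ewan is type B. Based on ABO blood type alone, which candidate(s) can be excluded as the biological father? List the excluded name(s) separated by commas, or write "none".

Tariq

A candidate is excluded only if no genotype consistent with his phenotype could produce a type B child with a type A mother.
Tariq (type O): no genotype consistent with that phenotype can produce a type-B child with a type-A mother.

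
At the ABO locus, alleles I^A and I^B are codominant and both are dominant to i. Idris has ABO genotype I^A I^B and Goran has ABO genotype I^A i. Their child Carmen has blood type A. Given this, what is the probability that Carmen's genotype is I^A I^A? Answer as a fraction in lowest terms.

Cross I^A I^B × I^A i → 1/4 I^A I^A, 1/4 I^A I^B, 1/4 I^A i, 1/4 I^B i.
Type-A genotypes among offspring: I^A I^A (1/4), I^A i (1/4); total 1/2.
P(I^A I^A | type A) = (1/4) / (1/2) = 1/2.

1/2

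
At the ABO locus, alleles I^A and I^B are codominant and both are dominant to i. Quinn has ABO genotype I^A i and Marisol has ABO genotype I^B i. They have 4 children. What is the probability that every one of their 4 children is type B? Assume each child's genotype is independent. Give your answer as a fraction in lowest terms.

ABO cross I^A i × I^B i → 1/4 O, 1/4 A, 1/4 B, 1/4 AB.
So P(type B) = 1/4 per child.
All 4 independent: (1/4)^4 = 1/256.

1/256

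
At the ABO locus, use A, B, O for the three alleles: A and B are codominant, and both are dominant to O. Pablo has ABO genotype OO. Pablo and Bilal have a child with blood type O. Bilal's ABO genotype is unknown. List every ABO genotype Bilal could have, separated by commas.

For each candidate genotype of Bilal, check whether crossing it with OO can produce every observed child phenotype.
  AA → possible child types {A} ✗
  AB → possible child types {A, B} ✗
  AO → possible child types {O, A} ✓
  BB → possible child types {B} ✗
  BO → possible child types {O, B} ✓
  OO → possible child types {O} ✓

AO, BO, OO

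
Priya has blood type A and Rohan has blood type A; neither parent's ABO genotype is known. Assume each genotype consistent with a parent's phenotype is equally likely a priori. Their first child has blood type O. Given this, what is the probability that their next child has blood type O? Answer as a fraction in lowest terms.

Possible genotypes: Priya ∈ {I^A I^A, I^A i}; Rohan ∈ {I^A I^A, I^A i}.
Weight each parental genotype pair by prior × P(type-O child):
  I^A i × I^A i: posterior weight 1; P(next child type O) = 1/4.
Weighted sum = 1/4.

1/4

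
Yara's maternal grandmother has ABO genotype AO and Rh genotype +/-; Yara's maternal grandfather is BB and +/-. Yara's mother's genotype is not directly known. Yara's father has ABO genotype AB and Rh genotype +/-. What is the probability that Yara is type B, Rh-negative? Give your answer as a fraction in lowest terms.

Yara's mother's ABO genotype from AO × BB: 1/2 AB, 1/2 BO.
Crossing each possibility with the father AB and summing P(type B): 1/2·1/4 + 1/2·1/2 = 3/8.
Similarly for Rh via the mother's Rh distribution: P(Rh-) = 1/4.
Independent loci: 3/8 × 1/4 = 3/32.

3/32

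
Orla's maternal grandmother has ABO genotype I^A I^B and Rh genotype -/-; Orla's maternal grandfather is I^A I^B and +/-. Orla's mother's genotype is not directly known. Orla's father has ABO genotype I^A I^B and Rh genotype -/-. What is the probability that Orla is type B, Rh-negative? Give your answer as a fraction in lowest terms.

3/16

Orla's mother's ABO genotype from I^A I^B × I^A I^B: 1/4 I^A I^A, 1/2 I^A I^B, 1/4 I^B I^B.
Crossing each possibility with the father I^A I^B and summing P(type B): 1/4·0 + 1/2·1/4 + 1/4·1/2 = 1/4.
Similarly for Rh via the mother's Rh distribution: P(Rh-) = 3/4.
Independent loci: 1/4 × 3/4 = 3/16.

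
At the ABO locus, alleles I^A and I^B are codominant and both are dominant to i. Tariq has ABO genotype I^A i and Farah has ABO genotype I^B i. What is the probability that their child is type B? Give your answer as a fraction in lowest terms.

ABO cross I^A i × I^B i → offspring phenotypes: 1/4 O, 1/4 A, 1/4 B, 1/4 AB.
So P(type B) = 1/4.

1/4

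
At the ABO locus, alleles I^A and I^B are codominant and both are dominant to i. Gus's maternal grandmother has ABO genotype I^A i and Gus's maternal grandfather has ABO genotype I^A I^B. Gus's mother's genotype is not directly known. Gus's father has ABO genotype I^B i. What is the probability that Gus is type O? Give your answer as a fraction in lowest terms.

1/8

Gus's mother's ABO genotype from I^A i × I^A I^B: 1/4 I^A I^A, 1/4 I^A I^B, 1/4 I^A i, 1/4 I^B i.
Crossing each possibility with the father I^B i and summing P(type O): 1/4·0 + 1/4·0 + 1/4·1/4 + 1/4·1/4 = 1/8.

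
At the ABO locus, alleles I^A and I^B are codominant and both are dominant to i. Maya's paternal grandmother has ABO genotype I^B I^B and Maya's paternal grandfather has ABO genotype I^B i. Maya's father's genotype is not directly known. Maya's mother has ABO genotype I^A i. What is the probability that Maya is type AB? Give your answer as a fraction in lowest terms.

Maya's father's ABO genotype from I^B I^B × I^B i: 1/2 I^B I^B, 1/2 I^B i.
Crossing each possibility with the mother I^A i and summing P(type AB): 1/2·1/2 + 1/2·1/4 = 3/8.

3/8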